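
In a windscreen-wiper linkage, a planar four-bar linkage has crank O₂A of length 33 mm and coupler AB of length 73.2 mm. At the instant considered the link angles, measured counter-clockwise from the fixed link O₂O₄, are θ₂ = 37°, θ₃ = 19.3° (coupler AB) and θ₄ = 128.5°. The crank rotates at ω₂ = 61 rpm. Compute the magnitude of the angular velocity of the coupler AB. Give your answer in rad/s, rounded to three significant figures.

3.05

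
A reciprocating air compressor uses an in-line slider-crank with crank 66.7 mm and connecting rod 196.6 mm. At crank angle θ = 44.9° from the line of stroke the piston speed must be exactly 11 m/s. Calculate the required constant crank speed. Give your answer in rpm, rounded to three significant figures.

For an in-line slider-crank, |v_piston| = rω|sinθ|·[1 + r cosθ/√(L² − r² sin²θ)].
With r = 0.0667 m, L = 0.1966 m, θ = 44.9°: the bracketed kinematic factor |dx/dθ| = 0.058735 m.
ω = v/|dx/dθ| = 11/0.058735 = 187.28 rad/s.
N = 60ω/(2π) = 1788.4 rpm.

1790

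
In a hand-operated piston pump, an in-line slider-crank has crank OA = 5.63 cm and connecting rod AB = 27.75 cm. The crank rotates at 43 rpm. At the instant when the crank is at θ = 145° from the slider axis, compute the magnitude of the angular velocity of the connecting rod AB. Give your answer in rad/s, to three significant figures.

ω = 4.503 rad/s (converted from 43 rpm).
The rod makes angle φ with the slider axis where L sinφ = r sinθ; differentiating, L cosφ·φ̇ = r ω cosθ.
L cosφ = √(L² − r² sin²θ) = 0.27561 m.
|ω_rod| = r ω |cosθ| / √(L² − r² sin²θ) = 0.0563·4.503·0.81915/0.27561 = 0.75347 rad/s.

0.753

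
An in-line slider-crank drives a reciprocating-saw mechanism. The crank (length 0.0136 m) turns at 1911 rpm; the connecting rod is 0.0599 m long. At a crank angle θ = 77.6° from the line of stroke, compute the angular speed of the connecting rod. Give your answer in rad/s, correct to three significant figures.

ω = 200.1 rad/s (converted from 1911 rpm).
The rod makes angle φ with the slider axis where L sinφ = r sinθ; differentiating, L cosφ·φ̇ = r ω cosθ.
L cosφ = √(L² − r² sin²θ) = 0.058409 m.
|ω_rod| = r ω |cosθ| / √(L² − r² sin²θ) = 0.0136·200.1·0.21474/0.058409 = 10.006 rad/s.

10.0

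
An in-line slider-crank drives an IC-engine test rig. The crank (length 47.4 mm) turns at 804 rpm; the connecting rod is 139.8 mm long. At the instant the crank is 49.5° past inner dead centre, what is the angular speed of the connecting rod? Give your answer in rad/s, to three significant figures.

19.2

ω = 84.19 rad/s (converted from 804 rpm).
The rod makes angle φ with the slider axis where L sinφ = r sinθ; differentiating, L cosφ·φ̇ = r ω cosθ.
L cosφ = √(L² − r² sin²θ) = 0.13507 m.
|ω_rod| = r ω |cosθ| / √(L² − r² sin²θ) = 0.0474·84.19·0.64945/0.13507 = 19.188 rad/s.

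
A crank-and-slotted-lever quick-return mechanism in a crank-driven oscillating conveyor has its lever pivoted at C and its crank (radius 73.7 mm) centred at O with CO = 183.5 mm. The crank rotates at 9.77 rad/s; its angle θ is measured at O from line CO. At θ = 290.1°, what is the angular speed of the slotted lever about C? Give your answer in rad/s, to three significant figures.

2.03

ω = 9.77 rad/s
Crank pin A relative to C: A = (d + r cosθ, r sinθ); lever angle φ = atan2(r sinθ, d + r cosθ).
Differentiating tanφ: φ̇ = rω(d cosθ + r)/(d² + r² + 2dr cosθ).
d² + r² + 2dr cosθ = |CA|² = 0.0483992 m²;  d cosθ + r = +0.13676 m.
|ω_lever| = |0.0737·9.77·+0.13676| / 0.0483992 = 2.0346 rad/s.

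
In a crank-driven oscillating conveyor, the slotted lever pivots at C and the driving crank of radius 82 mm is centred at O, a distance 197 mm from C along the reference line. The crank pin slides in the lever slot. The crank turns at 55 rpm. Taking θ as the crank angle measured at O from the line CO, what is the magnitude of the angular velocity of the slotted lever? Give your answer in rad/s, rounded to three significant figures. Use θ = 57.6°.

ω = 5.76 rad/s (from 55 rpm).
Crank pin A relative to C: A = (d + r cosθ, r sinθ); lever angle φ = atan2(r sinθ, d + r cosθ).
Differentiating tanφ: φ̇ = rω(d cosθ + r)/(d² + r² + 2dr cosθ).
d² + r² + 2dr cosθ = |CA|² = 0.0628445 m²;  d cosθ + r = +0.18756 m.
|ω_lever| = |0.082·5.76·+0.18756| / 0.0628445 = 1.4095 rad/s.

1.41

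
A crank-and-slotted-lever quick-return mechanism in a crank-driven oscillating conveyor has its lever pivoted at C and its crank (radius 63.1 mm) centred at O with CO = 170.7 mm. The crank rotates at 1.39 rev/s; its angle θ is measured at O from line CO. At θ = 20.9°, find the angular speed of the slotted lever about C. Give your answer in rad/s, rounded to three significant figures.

2.30

ω = 8.734 rad/s (from 1.39 rev/s).
Crank pin A relative to C: A = (d + r cosθ, r sinθ); lever angle φ = atan2(r sinθ, d + r cosθ).
Differentiating tanφ: φ̇ = rω(d cosθ + r)/(d² + r² + 2dr cosθ).
d² + r² + 2dr cosθ = |CA|² = 0.0532451 m²;  d cosθ + r = +0.22257 m.
|ω_lever| = |0.0631·8.734·+0.22257| / 0.0532451 = 2.3036 rad/s.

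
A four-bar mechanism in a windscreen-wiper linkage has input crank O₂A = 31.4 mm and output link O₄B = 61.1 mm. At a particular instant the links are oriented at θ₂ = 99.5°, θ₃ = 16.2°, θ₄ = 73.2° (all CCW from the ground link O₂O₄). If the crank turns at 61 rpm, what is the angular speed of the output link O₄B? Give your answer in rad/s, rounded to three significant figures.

ω₂ = 6.388 rad/s (from 61 rpm).
Differentiating the loop-closure r₂e^{iθ₂}+r₃e^{iθ₃}=r₁+r₄e^{iθ₄} gives r₂ω₂e^{iθ₂}+r₃ω₃e^{iθ₃}=r₄ω₄e^{iθ₄}.
Eliminating the other unknown: ω₄ = r₂ω₂ sin(θ₂−θ₃) / [r₄ sin(θ₄−θ₃)].
Numerator sine = +0.99317; denominator sine = +0.83867.
Result = 0.0314·6.388·(+0.99317) / (0.0611·(+0.83867)) = +3.8876 rad/s; magnitude 3.8876 rad/s.

3.89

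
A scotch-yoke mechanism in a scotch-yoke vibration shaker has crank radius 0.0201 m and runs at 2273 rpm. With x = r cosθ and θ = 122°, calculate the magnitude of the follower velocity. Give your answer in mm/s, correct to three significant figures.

4060

ω = 238 rad/s (from 2273 rpm).
x = r cosθ ⇒ ẋ = −rω sinθ.
|v| = rω|sinθ| = 0.0201·238·|sin 122°| = 4.0574 m/s = 4057.4 mm/s.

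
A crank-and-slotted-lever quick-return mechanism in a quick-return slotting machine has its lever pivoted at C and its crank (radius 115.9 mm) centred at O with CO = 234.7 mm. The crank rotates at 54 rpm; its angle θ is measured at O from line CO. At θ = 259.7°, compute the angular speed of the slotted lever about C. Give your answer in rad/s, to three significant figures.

ω = 5.655 rad/s (from 54 rpm).
Crank pin A relative to C: A = (d + r cosθ, r sinθ); lever angle φ = atan2(r sinθ, d + r cosθ).
Differentiating tanφ: φ̇ = rω(d cosθ + r)/(d² + r² + 2dr cosθ).
d² + r² + 2dr cosθ = |CA|² = 0.0587894 m²;  d cosθ + r = +0.073935 m.
|ω_lever| = |0.1159·5.655·+0.073935| / 0.0587894 = 0.82425 rad/s.

0.824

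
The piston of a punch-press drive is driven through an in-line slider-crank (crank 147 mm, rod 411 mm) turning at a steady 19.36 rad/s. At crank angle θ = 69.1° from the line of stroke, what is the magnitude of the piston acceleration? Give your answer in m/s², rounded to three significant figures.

4.40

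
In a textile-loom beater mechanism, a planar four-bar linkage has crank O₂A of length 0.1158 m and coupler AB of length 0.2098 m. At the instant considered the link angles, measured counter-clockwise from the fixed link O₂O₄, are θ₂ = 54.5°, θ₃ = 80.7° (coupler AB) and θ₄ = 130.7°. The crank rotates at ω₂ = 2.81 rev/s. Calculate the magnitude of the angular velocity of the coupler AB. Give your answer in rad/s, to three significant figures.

ω₂ = 17.66 rad/s (from 2.81 rev/s).
Differentiating the loop-closure r₂e^{iθ₂}+r₃e^{iθ₃}=r₁+r₄e^{iθ₄} gives r₂ω₂e^{iθ₂}+r₃ω₃e^{iθ₃}=r₄ω₄e^{iθ₄}.
Eliminating the other unknown: ω₃ = r₂ω₂ sin(θ₄−θ₂) / [r₃ sin(θ₃−θ₄)].
Numerator sine = +0.97113; denominator sine = -0.76604.
Result = 0.1158·17.66·(+0.97113) / (0.2098·(-0.76604)) = -12.354 rad/s; magnitude 12.354 rad/s.

12.4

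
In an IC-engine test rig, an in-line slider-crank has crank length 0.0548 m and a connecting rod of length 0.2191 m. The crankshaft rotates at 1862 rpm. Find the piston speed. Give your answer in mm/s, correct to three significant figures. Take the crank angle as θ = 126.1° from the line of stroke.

7330

ω = 2π·1862/60 = 195 rad/s
For an in-line slider-crank, x = r cosθ + √(L² − r² sin²θ), so v = −rω sinθ·[1 + r cosθ/√(L² − r² sin²θ)].
With r = 0.0548 m, L = 0.2191 m, θ = 126.1°: √(L² − r² sin²θ) = 0.21458 m.
v = −0.0548·195·0.80799·[1 + 0.0548·-0.58920/0.21458] = -7.3345 m/s.
|v| = 7.3345 m/s = 7334.5 mm/s.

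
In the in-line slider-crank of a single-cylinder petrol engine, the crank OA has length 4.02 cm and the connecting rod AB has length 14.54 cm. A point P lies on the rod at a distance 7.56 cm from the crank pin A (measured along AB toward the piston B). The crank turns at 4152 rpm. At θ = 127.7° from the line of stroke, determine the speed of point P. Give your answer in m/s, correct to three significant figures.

13.6

ω = 434.8 rad/s.  Crank-pin speed |V_A| = rω = 17.479 m/s, perpendicular to OA.
Rod angle: sinφ = −(r/L) sinθ ⇒ φ = -12.636°; ω_rod = −rω cosθ/√(L²−r²sin²θ) = +75.338 rad/s.
V_P = V_A + ω_rod × AP, with AP = 0.0756 m along the rod.
Components: V_Px = −rω sinθ − a·ω_rod·sinφ = -12.584 m/s;  V_Py = rω cosθ + a·ω_rod·cosφ = -5.1312 m/s.
|V_P| = √(V_Px² + V_Py²) = 13.59 m/s.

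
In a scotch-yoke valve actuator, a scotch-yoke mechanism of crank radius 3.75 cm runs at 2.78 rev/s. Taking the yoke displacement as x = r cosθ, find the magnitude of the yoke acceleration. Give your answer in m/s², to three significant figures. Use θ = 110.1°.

ω = 17.47 rad/s (from 2.78 rev/s).
x = r cosθ ⇒ ẍ = −rω² cosθ (ω constant).
|a| = rω²|cosθ| = 0.0375·(17.47)²·|cos 110.1°| = 3.932 m/s².

3.93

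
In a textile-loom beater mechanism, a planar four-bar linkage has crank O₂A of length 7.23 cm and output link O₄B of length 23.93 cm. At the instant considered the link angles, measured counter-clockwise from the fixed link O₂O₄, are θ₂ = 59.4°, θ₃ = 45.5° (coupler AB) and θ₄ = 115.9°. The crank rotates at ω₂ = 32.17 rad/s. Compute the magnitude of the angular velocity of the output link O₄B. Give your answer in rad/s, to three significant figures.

2.48

ω₂ = 32.17 rad/s
Differentiating the loop-closure r₂e^{iθ₂}+r₃e^{iθ₃}=r₁+r₄e^{iθ₄} gives r₂ω₂e^{iθ₂}+r₃ω₃e^{iθ₃}=r₄ω₄e^{iθ₄}.
Eliminating the other unknown: ω₄ = r₂ω₂ sin(θ₂−θ₃) / [r₄ sin(θ₄−θ₃)].
Numerator sine = +0.24023; denominator sine = +0.94206.
Result = 0.0723·32.17·(+0.24023) / (0.2393·(+0.94206)) = +2.4785 rad/s; magnitude 2.4785 rad/s.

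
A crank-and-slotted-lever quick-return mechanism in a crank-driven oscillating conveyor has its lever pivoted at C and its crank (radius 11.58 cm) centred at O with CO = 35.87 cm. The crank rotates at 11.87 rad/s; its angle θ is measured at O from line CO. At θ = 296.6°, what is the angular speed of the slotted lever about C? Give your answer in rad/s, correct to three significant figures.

ω = 11.87 rad/s
Crank pin A relative to C: A = (d + r cosθ, r sinθ); lever angle φ = atan2(r sinθ, d + r cosθ).
Differentiating tanφ: φ̇ = rω(d cosθ + r)/(d² + r² + 2dr cosθ).
d² + r² + 2dr cosθ = |CA|² = 0.179273 m²;  d cosθ + r = +0.27641 m.
|ω_lever| = |0.1158·11.87·+0.27641| / 0.179273 = 2.1193 rad/s.

2.12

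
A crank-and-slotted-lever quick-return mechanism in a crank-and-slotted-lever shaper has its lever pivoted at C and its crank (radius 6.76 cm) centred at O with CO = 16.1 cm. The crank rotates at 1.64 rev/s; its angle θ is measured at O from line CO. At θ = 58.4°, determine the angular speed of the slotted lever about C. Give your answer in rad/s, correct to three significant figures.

2.53

ω = 10.3 rad/s (from 1.64 rev/s).
Crank pin A relative to C: A = (d + r cosθ, r sinθ); lever angle φ = atan2(r sinθ, d + r cosθ).
Differentiating tanφ: φ̇ = rω(d cosθ + r)/(d² + r² + 2dr cosθ).
d² + r² + 2dr cosθ = |CA|² = 0.0418965 m²;  d cosθ + r = +0.15196 m.
|ω_lever| = |0.0676·10.3·+0.15196| / 0.0418965 = 2.5265 rad/s.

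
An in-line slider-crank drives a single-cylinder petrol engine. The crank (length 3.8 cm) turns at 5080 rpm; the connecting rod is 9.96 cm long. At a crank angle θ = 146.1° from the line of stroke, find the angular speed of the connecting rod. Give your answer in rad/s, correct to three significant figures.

172

ω = 532 rad/s (converted from 5080 rpm).
The rod makes angle φ with the slider axis where L sinφ = r sinθ; differentiating, L cosφ·φ̇ = r ω cosθ.
L cosφ = √(L² − r² sin²θ) = 0.097319 m.
|ω_rod| = r ω |cosθ| / √(L² − r² sin²θ) = 0.038·532·0.83001/0.097319 = 172.41 rad/s.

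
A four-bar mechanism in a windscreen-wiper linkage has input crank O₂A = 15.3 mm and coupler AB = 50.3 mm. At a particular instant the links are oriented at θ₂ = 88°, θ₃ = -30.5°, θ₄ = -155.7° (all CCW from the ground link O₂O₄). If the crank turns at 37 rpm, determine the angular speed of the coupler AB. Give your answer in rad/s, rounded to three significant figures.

1.29

ω₂ = 3.875 rad/s (from 37 rpm).
Differentiating the loop-closure r₂e^{iθ₂}+r₃e^{iθ₃}=r₁+r₄e^{iθ₄} gives r₂ω₂e^{iθ₂}+r₃ω₃e^{iθ₃}=r₄ω₄e^{iθ₄}.
Eliminating the other unknown: ω₃ = r₂ω₂ sin(θ₄−θ₂) / [r₃ sin(θ₃−θ₄)].
Numerator sine = +0.89649; denominator sine = +0.81714.
Result = 0.0153·3.875·(+0.89649) / (0.0503·(+0.81714)) = +1.293 rad/s; magnitude 1.293 rad/s.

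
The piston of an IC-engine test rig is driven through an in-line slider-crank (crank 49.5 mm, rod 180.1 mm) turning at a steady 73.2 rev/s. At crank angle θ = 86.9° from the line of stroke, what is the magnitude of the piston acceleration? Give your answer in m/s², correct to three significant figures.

2410

ω = 2π·73.2 = 459.9 rad/s
x(θ) = r cosθ + √(L² − r² sin²θ); with ω constant, a = ω²·d²x/dθ².
d²x/dθ² = −r cosθ − r²(cos2θ)/√u − r⁴ sin²2θ/(4u^{3/2}),  u = L² − r² sin²θ = 0.0299929 m².
Substituting r = 0.0495 m, L = 0.1801 m, θ = 86.9°: d²x/dθ² = +0.011385 m.
a = ω²·d²x/dθ² = (459.9)²·(+0.011385) = +2408.4 m/s²;  |a| = 2408.4 m/s².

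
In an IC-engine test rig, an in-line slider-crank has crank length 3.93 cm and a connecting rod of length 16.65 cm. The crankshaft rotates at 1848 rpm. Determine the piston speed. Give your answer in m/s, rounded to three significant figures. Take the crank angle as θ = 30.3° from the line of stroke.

4.62

ω = 2π·1848/60 = 193.5 rad/s
For an in-line slider-crank, x = r cosθ + √(L² − r² sin²θ), so v = −rω sinθ·[1 + r cosθ/√(L² − r² sin²θ)].
With r = 0.0393 m, L = 0.1665 m, θ = 30.3°: √(L² − r² sin²θ) = 0.16532 m.
v = −0.0393·193.5·0.50453·[1 + 0.0393·0.86340/0.16532] = -4.6247 m/s.
|v| = 4.6247 m/s.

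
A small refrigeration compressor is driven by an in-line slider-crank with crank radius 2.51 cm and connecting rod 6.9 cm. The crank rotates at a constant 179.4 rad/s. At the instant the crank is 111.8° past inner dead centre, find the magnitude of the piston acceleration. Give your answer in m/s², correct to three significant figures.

ω = 179.4 rad/s
x(θ) = r cosθ + √(L² − r² sin²θ); with ω constant, a = ω²·d²x/dθ².
d²x/dθ² = −r cosθ − r²(cos2θ)/√u − r⁴ sin²2θ/(4u^{3/2}),  u = L² − r² sin²θ = 0.00421788 m².
Substituting r = 0.0251 m, L = 0.069 m, θ = 111.8°: d²x/dθ² = +0.016174 m.
a = ω²·d²x/dθ² = (179.4)²·(+0.016174) = +520.55 m/s²;  |a| = 520.55 m/s².

521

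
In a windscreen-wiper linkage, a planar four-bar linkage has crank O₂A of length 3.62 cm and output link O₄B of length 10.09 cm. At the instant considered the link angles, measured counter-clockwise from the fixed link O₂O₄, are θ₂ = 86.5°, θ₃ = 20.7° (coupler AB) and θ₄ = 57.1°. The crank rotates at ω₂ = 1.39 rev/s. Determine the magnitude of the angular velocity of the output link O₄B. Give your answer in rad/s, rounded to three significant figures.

ω₂ = 8.734 rad/s (from 1.39 rev/s).
Differentiating the loop-closure r₂e^{iθ₂}+r₃e^{iθ₃}=r₁+r₄e^{iθ₄} gives r₂ω₂e^{iθ₂}+r₃ω₃e^{iθ₃}=r₄ω₄e^{iθ₄}.
Eliminating the other unknown: ω₄ = r₂ω₂ sin(θ₂−θ₃) / [r₄ sin(θ₄−θ₃)].
Numerator sine = +0.91212; denominator sine = +0.59342.
Result = 0.0362·8.734·(+0.91212) / (0.1009·(+0.59342)) = +4.8162 rad/s; magnitude 4.8162 rad/s.

4.82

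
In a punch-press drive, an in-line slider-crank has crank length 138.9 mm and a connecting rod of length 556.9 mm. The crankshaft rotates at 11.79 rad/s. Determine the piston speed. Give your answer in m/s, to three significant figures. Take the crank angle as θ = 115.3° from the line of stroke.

1.32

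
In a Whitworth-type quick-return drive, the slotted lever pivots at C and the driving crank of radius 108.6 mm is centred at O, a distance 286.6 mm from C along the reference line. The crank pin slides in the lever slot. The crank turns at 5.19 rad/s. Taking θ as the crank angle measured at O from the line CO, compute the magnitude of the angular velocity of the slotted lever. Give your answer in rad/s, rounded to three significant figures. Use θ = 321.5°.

ω = 5.19 rad/s
Crank pin A relative to C: A = (d + r cosθ, r sinθ); lever angle φ = atan2(r sinθ, d + r cosθ).
Differentiating tanφ: φ̇ = rω(d cosθ + r)/(d² + r² + 2dr cosθ).
d² + r² + 2dr cosθ = |CA|² = 0.142651 m²;  d cosθ + r = +0.3329 m.
|ω_lever| = |0.1086·5.19·+0.3329| / 0.142651 = 1.3153 rad/s.

1.32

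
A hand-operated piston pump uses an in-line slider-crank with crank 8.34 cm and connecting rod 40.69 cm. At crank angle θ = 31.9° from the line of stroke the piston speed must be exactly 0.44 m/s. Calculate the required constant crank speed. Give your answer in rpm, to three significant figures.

For an in-line slider-crank, |v_piston| = rω|sinθ|·[1 + r cosθ/√(L² − r² sin²θ)].
With r = 0.0834 m, L = 0.4069 m, θ = 31.9°: the bracketed kinematic factor |dx/dθ| = 0.051786 m.
ω = v/|dx/dθ| = 0.44/0.051786 = 8.4965 rad/s.
N = 60ω/(2π) = 81.136 rpm.

81.1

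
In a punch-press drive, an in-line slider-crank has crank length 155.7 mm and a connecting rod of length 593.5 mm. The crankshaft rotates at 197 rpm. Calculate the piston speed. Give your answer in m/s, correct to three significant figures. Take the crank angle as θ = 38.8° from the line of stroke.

ω = 2π·197/60 = 20.63 rad/s
For an in-line slider-crank, x = r cosθ + √(L² − r² sin²θ), so v = −rω sinθ·[1 + r cosθ/√(L² − r² sin²θ)].
With r = 0.1557 m, L = 0.5935 m, θ = 38.8°: √(L² − r² sin²θ) = 0.58543 m.
v = −0.1557·20.63·0.62660·[1 + 0.1557·0.77934/0.58543] = -2.4299 m/s.
|v| = 2.4299 m/s.

2.43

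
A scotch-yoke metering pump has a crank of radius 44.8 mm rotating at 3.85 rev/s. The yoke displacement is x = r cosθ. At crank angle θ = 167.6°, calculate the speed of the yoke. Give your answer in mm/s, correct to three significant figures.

ω = 24.19 rad/s (from 3.85 rev/s).
x = r cosθ ⇒ ẋ = −rω sinθ.
|v| = rω|sinθ| = 0.0448·24.19·|sin 167.6°| = 0.23271 m/s = 232.71 mm/s.

233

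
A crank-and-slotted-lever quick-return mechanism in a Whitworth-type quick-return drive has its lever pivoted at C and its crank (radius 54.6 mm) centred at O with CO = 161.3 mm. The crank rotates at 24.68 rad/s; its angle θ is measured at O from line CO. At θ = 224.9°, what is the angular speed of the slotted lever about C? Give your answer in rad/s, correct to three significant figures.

ω = 24.68 rad/s
Crank pin A relative to C: A = (d + r cosθ, r sinθ); lever angle φ = atan2(r sinθ, d + r cosθ).
Differentiating tanφ: φ̇ = rω(d cosθ + r)/(d² + r² + 2dr cosθ).
d² + r² + 2dr cosθ = |CA|² = 0.0165222 m²;  d cosθ + r = -0.059655 m.
|ω_lever| = |0.0546·24.68·-0.059655| / 0.0165222 = 4.8654 rad/s.

4.87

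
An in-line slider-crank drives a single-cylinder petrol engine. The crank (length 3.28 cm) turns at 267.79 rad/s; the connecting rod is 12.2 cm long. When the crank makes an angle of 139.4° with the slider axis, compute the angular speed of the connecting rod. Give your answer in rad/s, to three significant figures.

ω = 267.8 rad/s
The rod makes angle φ with the slider axis where L sinφ = r sinθ; differentiating, L cosφ·φ̇ = r ω cosθ.
L cosφ = √(L² − r² sin²θ) = 0.12012 m.
|ω_rod| = r ω |cosθ| / √(L² − r² sin²θ) = 0.0328·267.8·0.75927/0.12012 = 55.521 rad/s.

55.5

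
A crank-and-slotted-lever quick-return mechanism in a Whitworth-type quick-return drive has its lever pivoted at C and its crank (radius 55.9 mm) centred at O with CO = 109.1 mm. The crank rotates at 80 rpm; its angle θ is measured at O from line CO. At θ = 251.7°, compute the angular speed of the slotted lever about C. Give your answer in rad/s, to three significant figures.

ω = 8.378 rad/s (from 80 rpm).
Crank pin A relative to C: A = (d + r cosθ, r sinθ); lever angle φ = atan2(r sinθ, d + r cosθ).
Differentiating tanφ: φ̇ = rω(d cosθ + r)/(d² + r² + 2dr cosθ).
d² + r² + 2dr cosθ = |CA|² = 0.0111977 m²;  d cosθ + r = +0.021643 m.
|ω_lever| = |0.0559·8.378·+0.021643| / 0.0111977 = 0.90516 rad/s.

0.905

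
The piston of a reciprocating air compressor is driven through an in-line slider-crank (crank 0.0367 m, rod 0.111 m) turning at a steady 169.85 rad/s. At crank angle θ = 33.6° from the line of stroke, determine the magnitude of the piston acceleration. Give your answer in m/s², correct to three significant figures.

ω = 169.8 rad/s
x(θ) = r cosθ + √(L² − r² sin²θ); with ω constant, a = ω²·d²x/dθ².
d²x/dθ² = −r cosθ − r²(cos2θ)/√u − r⁴ sin²2θ/(4u^{3/2}),  u = L² − r² sin²θ = 0.0119085 m².
Substituting r = 0.0367 m, L = 0.111 m, θ = 33.6°: d²x/dθ² = -0.035648 m.
a = ω²·d²x/dθ² = (169.8)²·(-0.035648) = -1028.4 m/s²;  |a| = 1028.4 m/s².

1030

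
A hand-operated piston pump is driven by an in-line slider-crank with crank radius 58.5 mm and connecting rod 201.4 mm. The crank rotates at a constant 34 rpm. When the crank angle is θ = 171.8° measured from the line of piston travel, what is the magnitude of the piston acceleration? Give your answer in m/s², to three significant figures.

0.527

ω = 2π·34/60 = 3.56 rad/s
x(θ) = r cosθ + √(L² − r² sin²θ); with ω constant, a = ω²·d²x/dθ².
d²x/dθ² = −r cosθ − r²(cos2θ)/√u − r⁴ sin²2θ/(4u^{3/2}),  u = L² − r² sin²θ = 0.0404923 m².
Substituting r = 0.0585 m, L = 0.2014 m, θ = 171.8°: d²x/dθ² = +0.041558 m.
a = ω²·d²x/dθ² = (3.56)²·(+0.041558) = +0.52683 m/s²;  |a| = 0.52683 m/s².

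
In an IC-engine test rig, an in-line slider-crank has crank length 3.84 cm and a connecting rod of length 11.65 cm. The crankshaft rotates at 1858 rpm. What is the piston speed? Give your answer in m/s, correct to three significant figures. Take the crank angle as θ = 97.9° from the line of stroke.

ω = 2π·1858/60 = 194.6 rad/s
For an in-line slider-crank, x = r cosθ + √(L² − r² sin²θ), so v = −rω sinθ·[1 + r cosθ/√(L² − r² sin²θ)].
With r = 0.0384 m, L = 0.1165 m, θ = 97.9°: √(L² − r² sin²θ) = 0.11012 m.
v = −0.0384·194.6·0.99051·[1 + 0.0384·-0.13744/0.11012] = -7.0458 m/s.
|v| = 7.0458 m/s.

7.05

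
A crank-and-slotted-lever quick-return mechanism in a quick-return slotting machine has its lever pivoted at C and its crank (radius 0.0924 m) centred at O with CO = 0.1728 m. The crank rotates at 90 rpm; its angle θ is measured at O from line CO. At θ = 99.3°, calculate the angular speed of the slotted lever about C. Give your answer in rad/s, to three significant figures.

ω = 9.425 rad/s (from 90 rpm).
Crank pin A relative to C: A = (d + r cosθ, r sinθ); lever angle φ = atan2(r sinθ, d + r cosθ).
Differentiating tanφ: φ̇ = rω(d cosθ + r)/(d² + r² + 2dr cosθ).
d² + r² + 2dr cosθ = |CA|² = 0.033237 m²;  d cosθ + r = +0.064475 m.
|ω_lever| = |0.0924·9.425·+0.064475| / 0.033237 = 1.6893 rad/s.

1.69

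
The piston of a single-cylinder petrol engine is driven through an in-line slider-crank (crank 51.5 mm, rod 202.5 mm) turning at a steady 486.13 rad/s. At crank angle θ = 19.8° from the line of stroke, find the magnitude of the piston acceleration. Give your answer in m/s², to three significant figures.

13900

ω = 486.1 rad/s
x(θ) = r cosθ + √(L² − r² sin²θ); with ω constant, a = ω²·d²x/dθ².
d²x/dθ² = −r cosθ − r²(cos2θ)/√u − r⁴ sin²2θ/(4u^{3/2}),  u = L² − r² sin²θ = 0.0407019 m².
Substituting r = 0.0515 m, L = 0.2025 m, θ = 19.8°: d²x/dθ² = -0.058672 m.
a = ω²·d²x/dθ² = (486.1)²·(-0.058672) = -13865 m/s²;  |a| = 13865 m/s².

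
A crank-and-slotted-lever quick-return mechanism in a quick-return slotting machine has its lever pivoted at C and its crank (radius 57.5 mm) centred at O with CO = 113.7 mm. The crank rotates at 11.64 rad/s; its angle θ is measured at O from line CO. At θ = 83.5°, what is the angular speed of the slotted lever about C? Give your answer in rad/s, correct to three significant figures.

ω = 11.64 rad/s
Crank pin A relative to C: A = (d + r cosθ, r sinθ); lever angle φ = atan2(r sinθ, d + r cosθ).
Differentiating tanφ: φ̇ = rω(d cosθ + r)/(d² + r² + 2dr cosθ).
d² + r² + 2dr cosθ = |CA|² = 0.0177141 m²;  d cosθ + r = +0.070371 m.
|ω_lever| = |0.0575·11.64·+0.070371| / 0.0177141 = 2.6589 rad/s.

2.66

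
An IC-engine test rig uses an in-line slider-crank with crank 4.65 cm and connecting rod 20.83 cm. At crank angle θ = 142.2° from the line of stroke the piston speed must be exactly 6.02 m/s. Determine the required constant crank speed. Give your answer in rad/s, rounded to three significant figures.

257

For an in-line slider-crank, |v_piston| = rω|sinθ|·[1 + r cosθ/√(L² − r² sin²θ)].
With r = 0.0465 m, L = 0.2083 m, θ = 142.2°: the bracketed kinematic factor |dx/dθ| = 0.023425 m.
ω = v/|dx/dθ| = 6.02/0.023425 = 256.99 rad/s.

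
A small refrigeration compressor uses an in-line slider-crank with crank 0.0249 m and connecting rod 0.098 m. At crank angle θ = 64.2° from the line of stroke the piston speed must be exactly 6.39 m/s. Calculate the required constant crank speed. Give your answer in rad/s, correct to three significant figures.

For an in-line slider-crank, |v_piston| = rω|sinθ|·[1 + r cosθ/√(L² − r² sin²θ)].
With r = 0.0249 m, L = 0.098 m, θ = 64.2°: the bracketed kinematic factor |dx/dθ| = 0.024965 m.
ω = v/|dx/dθ| = 6.39/0.024965 = 255.96 rad/s.

256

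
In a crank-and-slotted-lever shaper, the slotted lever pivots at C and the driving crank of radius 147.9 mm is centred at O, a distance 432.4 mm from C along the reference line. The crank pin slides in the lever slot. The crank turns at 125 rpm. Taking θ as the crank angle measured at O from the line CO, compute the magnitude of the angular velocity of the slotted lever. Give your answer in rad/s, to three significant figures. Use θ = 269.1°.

ω = 13.09 rad/s (from 125 rpm).
Crank pin A relative to C: A = (d + r cosθ, r sinθ); lever angle φ = atan2(r sinθ, d + r cosθ).
Differentiating tanφ: φ̇ = rω(d cosθ + r)/(d² + r² + 2dr cosθ).
d² + r² + 2dr cosθ = |CA|² = 0.206835 m²;  d cosθ + r = +0.14111 m.
|ω_lever| = |0.1479·13.09·+0.14111| / 0.206835 = 1.3208 rad/s.

1.32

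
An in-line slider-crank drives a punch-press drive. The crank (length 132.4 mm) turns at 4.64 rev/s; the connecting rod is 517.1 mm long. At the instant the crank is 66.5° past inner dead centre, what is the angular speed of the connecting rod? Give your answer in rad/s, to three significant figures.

3.06

ω = 29.15 rad/s (converted from 4.64 rev/s).
The rod makes angle φ with the slider axis where L sinφ = r sinθ; differentiating, L cosφ·φ̇ = r ω cosθ.
L cosφ = √(L² − r² sin²θ) = 0.50264 m.
|ω_rod| = r ω |cosθ| / √(L² − r² sin²θ) = 0.1324·29.15·0.39875/0.50264 = 3.0621 rad/s.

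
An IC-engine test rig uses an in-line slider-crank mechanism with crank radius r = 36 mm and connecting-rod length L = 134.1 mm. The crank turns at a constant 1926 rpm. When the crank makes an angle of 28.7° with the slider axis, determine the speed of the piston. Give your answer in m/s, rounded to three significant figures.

4.31

ω = 2π·1926/60 = 201.7 rad/s
For an in-line slider-crank, x = r cosθ + √(L² − r² sin²θ), so v = −rω sinθ·[1 + r cosθ/√(L² − r² sin²θ)].
With r = 0.036 m, L = 0.1341 m, θ = 28.7°: √(L² − r² sin²θ) = 0.13298 m.
v = −0.036·201.7·0.48022·[1 + 0.036·0.87715/0.13298] = -4.3148 m/s.
|v| = 4.3148 m/s.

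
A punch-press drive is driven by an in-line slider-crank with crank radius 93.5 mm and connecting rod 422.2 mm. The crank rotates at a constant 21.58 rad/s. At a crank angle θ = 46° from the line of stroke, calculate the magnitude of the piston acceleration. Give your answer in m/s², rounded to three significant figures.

30.0

ω = 21.58 rad/s
x(θ) = r cosθ + √(L² − r² sin²θ); with ω constant, a = ω²·d²x/dθ².
d²x/dθ² = −r cosθ − r²(cos2θ)/√u − r⁴ sin²2θ/(4u^{3/2}),  u = L² − r² sin²θ = 0.173729 m².
Substituting r = 0.0935 m, L = 0.4222 m, θ = 46°: d²x/dθ² = -0.064482 m.
a = ω²·d²x/dθ² = (21.58)²·(-0.064482) = -30.029 m/s²;  |a| = 30.029 m/s².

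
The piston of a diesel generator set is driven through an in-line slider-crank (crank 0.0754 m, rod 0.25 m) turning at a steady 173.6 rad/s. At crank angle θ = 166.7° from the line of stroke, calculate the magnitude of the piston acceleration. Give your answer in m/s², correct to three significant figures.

ω = 173.6 rad/s
x(θ) = r cosθ + √(L² − r² sin²θ); with ω constant, a = ω²·d²x/dθ².
d²x/dθ² = −r cosθ − r²(cos2θ)/√u − r⁴ sin²2θ/(4u^{3/2}),  u = L² − r² sin²θ = 0.0621991 m².
Substituting r = 0.0754 m, L = 0.25 m, θ = 166.7°: d²x/dθ² = +0.05289 m.
a = ω²·d²x/dθ² = (173.6)²·(+0.05289) = +1594 m/s²;  |a| = 1594 m/s².

1590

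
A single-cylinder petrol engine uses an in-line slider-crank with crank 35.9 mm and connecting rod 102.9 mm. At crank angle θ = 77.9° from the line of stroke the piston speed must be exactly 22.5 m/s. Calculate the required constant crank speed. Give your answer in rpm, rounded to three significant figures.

5680

For an in-line slider-crank, |v_piston| = rω|sinθ|·[1 + r cosθ/√(L² − r² sin²θ)].
With r = 0.0359 m, L = 0.1029 m, θ = 77.9°: the bracketed kinematic factor |dx/dθ| = 0.037833 m.
ω = v/|dx/dθ| = 22.5/0.037833 = 594.71 rad/s.
N = 60ω/(2π) = 5679.1 rpm.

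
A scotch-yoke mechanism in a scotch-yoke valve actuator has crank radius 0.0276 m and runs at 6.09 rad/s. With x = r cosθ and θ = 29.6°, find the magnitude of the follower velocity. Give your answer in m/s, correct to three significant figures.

0.0830

ω = 6.09 rad/s
x = r cosθ ⇒ ẋ = −rω sinθ.
|v| = rω|sinθ| = 0.0276·6.09·|sin 29.6°| = 0.083024 m/s.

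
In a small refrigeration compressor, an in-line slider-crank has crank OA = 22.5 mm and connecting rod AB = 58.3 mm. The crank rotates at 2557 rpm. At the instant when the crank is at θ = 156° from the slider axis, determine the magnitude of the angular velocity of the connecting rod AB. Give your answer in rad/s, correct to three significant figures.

ω = 267.8 rad/s (converted from 2557 rpm).
The rod makes angle φ with the slider axis where L sinφ = r sinθ; differentiating, L cosφ·φ̇ = r ω cosθ.
L cosφ = √(L² − r² sin²θ) = 0.057577 m.
|ω_rod| = r ω |cosθ| / √(L² − r² sin²θ) = 0.0225·267.8·0.91355/0.057577 = 95.592 rad/s.

95.6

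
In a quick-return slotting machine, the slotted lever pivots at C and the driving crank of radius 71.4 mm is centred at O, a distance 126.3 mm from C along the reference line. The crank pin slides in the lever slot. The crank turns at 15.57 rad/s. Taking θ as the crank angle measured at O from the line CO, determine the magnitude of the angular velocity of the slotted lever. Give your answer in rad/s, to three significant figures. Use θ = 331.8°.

5.50

ω = 15.57 rad/s
Crank pin A relative to C: A = (d + r cosθ, r sinθ); lever angle φ = atan2(r sinθ, d + r cosθ).
Differentiating tanφ: φ̇ = rω(d cosθ + r)/(d² + r² + 2dr cosθ).
d² + r² + 2dr cosθ = |CA|² = 0.0369445 m²;  d cosθ + r = +0.18271 m.
|ω_lever| = |0.0714·15.57·+0.18271| / 0.0369445 = 5.4979 rad/s.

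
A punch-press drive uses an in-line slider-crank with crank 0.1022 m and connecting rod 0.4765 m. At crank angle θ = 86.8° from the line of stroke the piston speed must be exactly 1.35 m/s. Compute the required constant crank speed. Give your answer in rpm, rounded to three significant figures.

For an in-line slider-crank, |v_piston| = rω|sinθ|·[1 + r cosθ/√(L² − r² sin²θ)].
With r = 0.1022 m, L = 0.4765 m, θ = 86.8°: the bracketed kinematic factor |dx/dθ| = 0.10329 m.
ω = v/|dx/dθ| = 1.35/0.10329 = 13.07 rad/s.
N = 60ω/(2π) = 124.81 rpm.

125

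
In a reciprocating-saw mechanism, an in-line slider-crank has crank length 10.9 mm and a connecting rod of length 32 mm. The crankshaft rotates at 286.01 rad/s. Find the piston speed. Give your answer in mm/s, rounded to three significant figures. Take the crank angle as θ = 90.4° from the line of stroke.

3110

ω = 286 rad/s
For an in-line slider-crank, x = r cosθ + √(L² − r² sin²θ), so v = −rω sinθ·[1 + r cosθ/√(L² − r² sin²θ)].
With r = 0.0109 m, L = 0.032 m, θ = 90.4°: √(L² − r² sin²θ) = 0.030086 m.
v = −0.0109·286·0.99998·[1 + 0.0109·-0.00698/0.030086] = -3.1095 m/s.
|v| = 3.1095 m/s = 3109.5 mm/s.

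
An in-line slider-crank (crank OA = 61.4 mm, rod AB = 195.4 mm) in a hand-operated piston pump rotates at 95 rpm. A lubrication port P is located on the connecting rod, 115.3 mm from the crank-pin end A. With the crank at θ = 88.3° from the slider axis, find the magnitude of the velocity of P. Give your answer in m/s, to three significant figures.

0.614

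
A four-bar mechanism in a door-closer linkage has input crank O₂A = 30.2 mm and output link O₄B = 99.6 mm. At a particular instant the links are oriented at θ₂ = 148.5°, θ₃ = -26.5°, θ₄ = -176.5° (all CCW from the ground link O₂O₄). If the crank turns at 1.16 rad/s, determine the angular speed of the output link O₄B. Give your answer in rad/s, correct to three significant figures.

0.0613

ω₂ = 1.16 rad/s
Differentiating the loop-closure r₂e^{iθ₂}+r₃e^{iθ₃}=r₁+r₄e^{iθ₄} gives r₂ω₂e^{iθ₂}+r₃ω₃e^{iθ₃}=r₄ω₄e^{iθ₄}.
Eliminating the other unknown: ω₄ = r₂ω₂ sin(θ₂−θ₃) / [r₄ sin(θ₄−θ₃)].
Numerator sine = +0.08716; denominator sine = -0.50000.
Result = 0.0302·1.16·(+0.08716) / (0.0996·(-0.50000)) = -0.06131 rad/s; magnitude 0.06131 rad/s.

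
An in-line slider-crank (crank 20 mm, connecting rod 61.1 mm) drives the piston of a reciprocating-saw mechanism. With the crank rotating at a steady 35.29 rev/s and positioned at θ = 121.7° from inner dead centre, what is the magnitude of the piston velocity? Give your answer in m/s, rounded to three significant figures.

3.10

ω = 2π·35.3 = 221.7 rad/s
For an in-line slider-crank, x = r cosθ + √(L² − r² sin²θ), so v = −rω sinθ·[1 + r cosθ/√(L² − r² sin²θ)].
With r = 0.02 m, L = 0.0611 m, θ = 121.7°: √(L² − r² sin²θ) = 0.058683 m.
v = −0.02·221.7·0.85081·[1 + 0.02·-0.52547/0.058683] = -3.0974 m/s.
|v| = 3.0974 m/s.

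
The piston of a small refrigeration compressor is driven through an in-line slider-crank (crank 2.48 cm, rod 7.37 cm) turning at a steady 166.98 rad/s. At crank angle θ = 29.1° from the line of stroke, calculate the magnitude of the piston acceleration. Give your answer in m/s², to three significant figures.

733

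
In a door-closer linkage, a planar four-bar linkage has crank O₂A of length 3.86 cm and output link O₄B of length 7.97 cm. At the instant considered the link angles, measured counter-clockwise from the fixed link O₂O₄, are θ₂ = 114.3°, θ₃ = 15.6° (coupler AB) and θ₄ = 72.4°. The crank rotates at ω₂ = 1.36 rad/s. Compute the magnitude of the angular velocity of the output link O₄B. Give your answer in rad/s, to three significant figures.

0.778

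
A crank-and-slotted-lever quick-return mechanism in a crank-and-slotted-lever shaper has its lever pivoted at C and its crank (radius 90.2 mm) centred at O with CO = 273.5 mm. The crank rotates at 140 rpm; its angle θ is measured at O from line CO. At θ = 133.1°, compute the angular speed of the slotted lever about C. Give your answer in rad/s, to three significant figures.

2.60

ω = 14.66 rad/s (from 140 rpm).
Crank pin A relative to C: A = (d + r cosθ, r sinθ); lever angle φ = atan2(r sinθ, d + r cosθ).
Differentiating tanφ: φ̇ = rω(d cosθ + r)/(d² + r² + 2dr cosθ).
d² + r² + 2dr cosθ = |CA|² = 0.049226 m²;  d cosθ + r = -0.096675 m.
|ω_lever| = |0.0902·14.66·-0.096675| / 0.049226 = 2.5971 rad/s.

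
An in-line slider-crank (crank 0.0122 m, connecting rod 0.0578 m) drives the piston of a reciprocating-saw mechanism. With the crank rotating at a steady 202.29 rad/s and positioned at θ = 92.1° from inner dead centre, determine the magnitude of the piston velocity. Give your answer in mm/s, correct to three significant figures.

ω = 202.3 rad/s
For an in-line slider-crank, x = r cosθ + √(L² − r² sin²θ), so v = −rω sinθ·[1 + r cosθ/√(L² − r² sin²θ)].
With r = 0.0122 m, L = 0.0578 m, θ = 92.1°: √(L² − r² sin²θ) = 0.0565 m.
v = −0.0122·202.3·0.99933·[1 + 0.0122·-0.03664/0.0565] = -2.4468 m/s.
|v| = 2.4468 m/s = 2446.8 mm/s.

2450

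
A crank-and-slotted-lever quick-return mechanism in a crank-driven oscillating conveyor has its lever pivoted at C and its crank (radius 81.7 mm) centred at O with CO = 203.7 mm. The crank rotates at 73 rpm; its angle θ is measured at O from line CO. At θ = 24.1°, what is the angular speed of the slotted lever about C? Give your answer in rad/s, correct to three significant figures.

ω = 7.645 rad/s (from 73 rpm).
Crank pin A relative to C: A = (d + r cosθ, r sinθ); lever angle φ = atan2(r sinθ, d + r cosθ).
Differentiating tanφ: φ̇ = rω(d cosθ + r)/(d² + r² + 2dr cosθ).
d² + r² + 2dr cosθ = |CA|² = 0.0785519 m²;  d cosθ + r = +0.26764 m.
|ω_lever| = |0.0817·7.645·+0.26764| / 0.0785519 = 2.128 rad/s.

2.13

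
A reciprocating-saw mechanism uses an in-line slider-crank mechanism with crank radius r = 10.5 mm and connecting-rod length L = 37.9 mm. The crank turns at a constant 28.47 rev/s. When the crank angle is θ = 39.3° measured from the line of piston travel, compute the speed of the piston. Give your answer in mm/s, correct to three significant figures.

1450

ω = 2π·28.5 = 178.9 rad/s
For an in-line slider-crank, x = r cosθ + √(L² − r² sin²θ), so v = −rω sinθ·[1 + r cosθ/√(L² − r² sin²θ)].
With r = 0.0105 m, L = 0.0379 m, θ = 39.3°: √(L² − r² sin²θ) = 0.037312 m.
v = −0.0105·178.9·0.63338·[1 + 0.0105·0.77384/0.037312] = -1.4487 m/s.
|v| = 1.4487 m/s = 1448.7 mm/s.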